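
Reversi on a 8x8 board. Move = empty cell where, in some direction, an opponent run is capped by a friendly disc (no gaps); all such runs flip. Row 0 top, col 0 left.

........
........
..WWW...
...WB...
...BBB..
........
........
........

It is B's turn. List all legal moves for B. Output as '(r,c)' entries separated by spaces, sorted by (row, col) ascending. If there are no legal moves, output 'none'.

Answer: (1,1) (1,2) (1,3) (1,4) (3,2)

Derivation:
(1,1): flips 2 -> legal
(1,2): flips 1 -> legal
(1,3): flips 2 -> legal
(1,4): flips 1 -> legal
(1,5): no bracket -> illegal
(2,1): no bracket -> illegal
(2,5): no bracket -> illegal
(3,1): no bracket -> illegal
(3,2): flips 1 -> legal
(3,5): no bracket -> illegal
(4,2): no bracket -> illegal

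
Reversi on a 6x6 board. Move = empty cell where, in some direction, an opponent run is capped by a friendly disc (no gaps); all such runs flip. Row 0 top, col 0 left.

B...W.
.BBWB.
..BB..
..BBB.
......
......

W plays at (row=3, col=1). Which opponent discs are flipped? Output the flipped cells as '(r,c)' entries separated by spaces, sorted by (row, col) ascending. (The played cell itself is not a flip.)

Dir NW: first cell '.' (not opp) -> no flip
Dir N: first cell '.' (not opp) -> no flip
Dir NE: opp run (2,2) capped by W -> flip
Dir W: first cell '.' (not opp) -> no flip
Dir E: opp run (3,2) (3,3) (3,4), next='.' -> no flip
Dir SW: first cell '.' (not opp) -> no flip
Dir S: first cell '.' (not opp) -> no flip
Dir SE: first cell '.' (not opp) -> no flip

Answer: (2,2)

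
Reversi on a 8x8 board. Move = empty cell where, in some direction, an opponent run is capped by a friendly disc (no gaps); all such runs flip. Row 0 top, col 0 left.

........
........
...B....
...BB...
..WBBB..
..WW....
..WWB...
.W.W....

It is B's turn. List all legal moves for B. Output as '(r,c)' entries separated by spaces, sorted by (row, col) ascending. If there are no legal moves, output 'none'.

Answer: (3,1) (4,1) (5,1) (6,1)

Derivation:
(3,1): flips 2 -> legal
(3,2): no bracket -> illegal
(4,1): flips 1 -> legal
(5,1): flips 1 -> legal
(5,4): no bracket -> illegal
(6,0): no bracket -> illegal
(6,1): flips 3 -> legal
(7,0): no bracket -> illegal
(7,2): no bracket -> illegal
(7,4): no bracket -> illegal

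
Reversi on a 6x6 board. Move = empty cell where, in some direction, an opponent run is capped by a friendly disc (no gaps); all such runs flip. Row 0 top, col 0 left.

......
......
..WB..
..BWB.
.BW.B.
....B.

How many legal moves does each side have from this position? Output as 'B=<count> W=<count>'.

-- B to move --
(1,1): flips 2 -> legal
(1,2): flips 1 -> legal
(1,3): no bracket -> illegal
(2,1): flips 1 -> legal
(2,4): no bracket -> illegal
(3,1): no bracket -> illegal
(4,3): flips 2 -> legal
(5,1): no bracket -> illegal
(5,2): flips 1 -> legal
(5,3): no bracket -> illegal
B mobility = 5
-- W to move --
(1,2): no bracket -> illegal
(1,3): flips 1 -> legal
(1,4): no bracket -> illegal
(2,1): no bracket -> illegal
(2,4): flips 1 -> legal
(2,5): no bracket -> illegal
(3,0): no bracket -> illegal
(3,1): flips 1 -> legal
(3,5): flips 1 -> legal
(4,0): flips 1 -> legal
(4,3): no bracket -> illegal
(4,5): no bracket -> illegal
(5,0): no bracket -> illegal
(5,1): no bracket -> illegal
(5,2): no bracket -> illegal
(5,3): no bracket -> illegal
(5,5): flips 1 -> legal
W mobility = 6

Answer: B=5 W=6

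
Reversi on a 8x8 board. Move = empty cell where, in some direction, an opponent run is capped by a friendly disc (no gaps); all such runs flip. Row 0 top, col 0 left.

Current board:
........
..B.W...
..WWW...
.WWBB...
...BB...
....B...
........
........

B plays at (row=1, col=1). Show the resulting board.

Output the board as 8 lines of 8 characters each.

Answer: ........
.BB.W...
..BWW...
.WWBB...
...BB...
....B...
........
........

Derivation:
Place B at (1,1); scan 8 dirs for brackets.
Dir NW: first cell '.' (not opp) -> no flip
Dir N: first cell '.' (not opp) -> no flip
Dir NE: first cell '.' (not opp) -> no flip
Dir W: first cell '.' (not opp) -> no flip
Dir E: first cell 'B' (not opp) -> no flip
Dir SW: first cell '.' (not opp) -> no flip
Dir S: first cell '.' (not opp) -> no flip
Dir SE: opp run (2,2) capped by B -> flip
All flips: (2,2)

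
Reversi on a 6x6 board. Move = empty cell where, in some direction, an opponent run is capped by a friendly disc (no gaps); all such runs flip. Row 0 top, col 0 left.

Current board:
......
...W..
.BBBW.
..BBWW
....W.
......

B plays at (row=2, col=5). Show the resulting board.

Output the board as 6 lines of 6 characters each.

Answer: ......
...W..
.BBBBB
..BBWW
....W.
......

Derivation:
Place B at (2,5); scan 8 dirs for brackets.
Dir NW: first cell '.' (not opp) -> no flip
Dir N: first cell '.' (not opp) -> no flip
Dir NE: edge -> no flip
Dir W: opp run (2,4) capped by B -> flip
Dir E: edge -> no flip
Dir SW: opp run (3,4), next='.' -> no flip
Dir S: opp run (3,5), next='.' -> no flip
Dir SE: edge -> no flip
All flips: (2,4)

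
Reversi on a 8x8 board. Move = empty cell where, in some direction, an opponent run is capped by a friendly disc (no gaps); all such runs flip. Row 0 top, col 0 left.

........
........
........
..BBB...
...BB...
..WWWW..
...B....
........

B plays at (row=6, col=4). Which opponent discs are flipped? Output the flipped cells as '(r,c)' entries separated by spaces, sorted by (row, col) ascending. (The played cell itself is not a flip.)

Answer: (5,4)

Derivation:
Dir NW: opp run (5,3), next='.' -> no flip
Dir N: opp run (5,4) capped by B -> flip
Dir NE: opp run (5,5), next='.' -> no flip
Dir W: first cell 'B' (not opp) -> no flip
Dir E: first cell '.' (not opp) -> no flip
Dir SW: first cell '.' (not opp) -> no flip
Dir S: first cell '.' (not opp) -> no flip
Dir SE: first cell '.' (not opp) -> no flip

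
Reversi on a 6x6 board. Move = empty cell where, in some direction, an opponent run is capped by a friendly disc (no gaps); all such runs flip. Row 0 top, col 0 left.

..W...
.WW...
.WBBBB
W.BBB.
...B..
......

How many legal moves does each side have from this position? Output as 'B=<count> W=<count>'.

-- B to move --
(0,0): flips 1 -> legal
(0,1): flips 1 -> legal
(0,3): no bracket -> illegal
(1,0): flips 1 -> legal
(1,3): no bracket -> illegal
(2,0): flips 1 -> legal
(3,1): no bracket -> illegal
(4,0): no bracket -> illegal
(4,1): no bracket -> illegal
B mobility = 4
-- W to move --
(1,3): no bracket -> illegal
(1,4): no bracket -> illegal
(1,5): no bracket -> illegal
(3,1): no bracket -> illegal
(3,5): no bracket -> illegal
(4,1): no bracket -> illegal
(4,2): flips 2 -> legal
(4,4): flips 2 -> legal
(4,5): flips 2 -> legal
(5,2): no bracket -> illegal
(5,3): no bracket -> illegal
(5,4): flips 2 -> legal
W mobility = 4

Answer: B=4 W=4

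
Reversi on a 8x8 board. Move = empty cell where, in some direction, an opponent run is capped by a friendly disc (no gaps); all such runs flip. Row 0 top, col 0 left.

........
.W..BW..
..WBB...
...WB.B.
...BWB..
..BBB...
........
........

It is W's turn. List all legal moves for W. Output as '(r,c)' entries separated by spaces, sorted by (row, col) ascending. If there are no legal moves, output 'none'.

Answer: (0,4) (1,3) (2,5) (3,5) (4,2) (4,6) (6,2) (6,3) (6,4)

Derivation:
(0,3): no bracket -> illegal
(0,4): flips 3 -> legal
(0,5): no bracket -> illegal
(1,2): no bracket -> illegal
(1,3): flips 2 -> legal
(2,5): flips 2 -> legal
(2,6): no bracket -> illegal
(2,7): no bracket -> illegal
(3,2): no bracket -> illegal
(3,5): flips 1 -> legal
(3,7): no bracket -> illegal
(4,1): no bracket -> illegal
(4,2): flips 1 -> legal
(4,6): flips 1 -> legal
(4,7): no bracket -> illegal
(5,1): no bracket -> illegal
(5,5): no bracket -> illegal
(5,6): no bracket -> illegal
(6,1): no bracket -> illegal
(6,2): flips 1 -> legal
(6,3): flips 2 -> legal
(6,4): flips 1 -> legal
(6,5): no bracket -> illegal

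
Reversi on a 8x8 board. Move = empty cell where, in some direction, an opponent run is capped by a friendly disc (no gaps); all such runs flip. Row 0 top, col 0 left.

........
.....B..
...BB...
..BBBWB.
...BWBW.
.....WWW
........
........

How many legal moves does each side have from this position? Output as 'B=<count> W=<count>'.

-- B to move --
(2,5): flips 1 -> legal
(2,6): no bracket -> illegal
(3,7): no bracket -> illegal
(4,7): flips 1 -> legal
(5,3): no bracket -> illegal
(5,4): flips 1 -> legal
(6,4): no bracket -> illegal
(6,5): flips 1 -> legal
(6,6): flips 4 -> legal
(6,7): flips 1 -> legal
B mobility = 6
-- W to move --
(0,4): no bracket -> illegal
(0,5): no bracket -> illegal
(0,6): no bracket -> illegal
(1,2): flips 3 -> legal
(1,3): flips 1 -> legal
(1,4): flips 2 -> legal
(1,6): no bracket -> illegal
(2,1): no bracket -> illegal
(2,2): flips 1 -> legal
(2,5): no bracket -> illegal
(2,6): flips 1 -> legal
(2,7): no bracket -> illegal
(3,1): flips 3 -> legal
(3,7): flips 1 -> legal
(4,1): no bracket -> illegal
(4,2): flips 1 -> legal
(4,7): no bracket -> illegal
(5,2): no bracket -> illegal
(5,3): no bracket -> illegal
(5,4): no bracket -> illegal
W mobility = 8

Answer: B=6 W=8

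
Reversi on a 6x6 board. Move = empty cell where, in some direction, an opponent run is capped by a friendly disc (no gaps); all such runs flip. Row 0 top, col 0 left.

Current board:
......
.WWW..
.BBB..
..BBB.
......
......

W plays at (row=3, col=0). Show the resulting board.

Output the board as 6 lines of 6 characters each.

Place W at (3,0); scan 8 dirs for brackets.
Dir NW: edge -> no flip
Dir N: first cell '.' (not opp) -> no flip
Dir NE: opp run (2,1) capped by W -> flip
Dir W: edge -> no flip
Dir E: first cell '.' (not opp) -> no flip
Dir SW: edge -> no flip
Dir S: first cell '.' (not opp) -> no flip
Dir SE: first cell '.' (not opp) -> no flip
All flips: (2,1)

Answer: ......
.WWW..
.WBB..
W.BBB.
......
......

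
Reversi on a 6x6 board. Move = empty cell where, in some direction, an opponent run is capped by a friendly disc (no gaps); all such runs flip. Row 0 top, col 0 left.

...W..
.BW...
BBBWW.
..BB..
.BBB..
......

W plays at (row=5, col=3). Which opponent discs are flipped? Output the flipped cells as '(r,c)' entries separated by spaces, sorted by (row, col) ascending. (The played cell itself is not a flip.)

Answer: (3,3) (4,3)

Derivation:
Dir NW: opp run (4,2), next='.' -> no flip
Dir N: opp run (4,3) (3,3) capped by W -> flip
Dir NE: first cell '.' (not opp) -> no flip
Dir W: first cell '.' (not opp) -> no flip
Dir E: first cell '.' (not opp) -> no flip
Dir SW: edge -> no flip
Dir S: edge -> no flip
Dir SE: edge -> no flip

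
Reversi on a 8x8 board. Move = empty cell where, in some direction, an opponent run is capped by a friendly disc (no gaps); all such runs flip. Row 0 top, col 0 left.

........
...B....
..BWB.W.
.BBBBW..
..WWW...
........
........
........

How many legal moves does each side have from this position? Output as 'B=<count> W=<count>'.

Answer: B=9 W=12

Derivation:
-- B to move --
(1,2): flips 1 -> legal
(1,4): flips 1 -> legal
(1,5): no bracket -> illegal
(1,6): no bracket -> illegal
(1,7): no bracket -> illegal
(2,5): no bracket -> illegal
(2,7): no bracket -> illegal
(3,6): flips 1 -> legal
(3,7): no bracket -> illegal
(4,1): no bracket -> illegal
(4,5): no bracket -> illegal
(4,6): flips 1 -> legal
(5,1): flips 1 -> legal
(5,2): flips 2 -> legal
(5,3): flips 2 -> legal
(5,4): flips 2 -> legal
(5,5): flips 1 -> legal
B mobility = 9
-- W to move --
(0,2): flips 2 -> legal
(0,3): flips 1 -> legal
(0,4): no bracket -> illegal
(1,1): flips 2 -> legal
(1,2): flips 2 -> legal
(1,4): flips 2 -> legal
(1,5): flips 2 -> legal
(2,0): flips 1 -> legal
(2,1): flips 2 -> legal
(2,5): flips 2 -> legal
(3,0): flips 4 -> legal
(4,0): no bracket -> illegal
(4,1): flips 1 -> legal
(4,5): flips 1 -> legal
W mobility = 12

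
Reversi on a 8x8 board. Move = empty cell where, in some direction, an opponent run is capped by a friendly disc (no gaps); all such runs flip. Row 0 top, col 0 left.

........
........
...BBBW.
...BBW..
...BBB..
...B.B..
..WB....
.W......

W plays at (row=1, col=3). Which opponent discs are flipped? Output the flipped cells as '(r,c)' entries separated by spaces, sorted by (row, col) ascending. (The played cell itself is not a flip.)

Answer: (2,4)

Derivation:
Dir NW: first cell '.' (not opp) -> no flip
Dir N: first cell '.' (not opp) -> no flip
Dir NE: first cell '.' (not opp) -> no flip
Dir W: first cell '.' (not opp) -> no flip
Dir E: first cell '.' (not opp) -> no flip
Dir SW: first cell '.' (not opp) -> no flip
Dir S: opp run (2,3) (3,3) (4,3) (5,3) (6,3), next='.' -> no flip
Dir SE: opp run (2,4) capped by W -> flip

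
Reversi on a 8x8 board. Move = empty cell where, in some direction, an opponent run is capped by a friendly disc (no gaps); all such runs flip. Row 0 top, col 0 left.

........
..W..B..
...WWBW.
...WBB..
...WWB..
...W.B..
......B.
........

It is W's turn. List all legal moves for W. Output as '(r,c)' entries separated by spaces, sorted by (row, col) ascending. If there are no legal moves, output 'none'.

(0,4): flips 1 -> legal
(0,5): no bracket -> illegal
(0,6): flips 1 -> legal
(1,4): no bracket -> illegal
(1,6): flips 2 -> legal
(3,6): flips 2 -> legal
(4,6): flips 2 -> legal
(5,4): no bracket -> illegal
(5,6): flips 2 -> legal
(5,7): no bracket -> illegal
(6,4): no bracket -> illegal
(6,5): no bracket -> illegal
(6,7): no bracket -> illegal
(7,5): no bracket -> illegal
(7,6): no bracket -> illegal
(7,7): flips 2 -> legal

Answer: (0,4) (0,6) (1,6) (3,6) (4,6) (5,6) (7,7)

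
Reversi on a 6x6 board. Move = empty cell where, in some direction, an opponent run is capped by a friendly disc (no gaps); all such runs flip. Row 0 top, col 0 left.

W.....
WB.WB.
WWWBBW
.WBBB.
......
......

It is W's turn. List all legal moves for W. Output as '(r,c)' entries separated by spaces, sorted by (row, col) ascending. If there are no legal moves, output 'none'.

Answer: (0,1) (0,2) (0,3) (1,2) (1,5) (3,5) (4,2) (4,3) (4,4)

Derivation:
(0,1): flips 1 -> legal
(0,2): flips 1 -> legal
(0,3): flips 1 -> legal
(0,4): no bracket -> illegal
(0,5): no bracket -> illegal
(1,2): flips 1 -> legal
(1,5): flips 1 -> legal
(3,5): flips 4 -> legal
(4,1): no bracket -> illegal
(4,2): flips 1 -> legal
(4,3): flips 4 -> legal
(4,4): flips 1 -> legal
(4,5): no bracket -> illegal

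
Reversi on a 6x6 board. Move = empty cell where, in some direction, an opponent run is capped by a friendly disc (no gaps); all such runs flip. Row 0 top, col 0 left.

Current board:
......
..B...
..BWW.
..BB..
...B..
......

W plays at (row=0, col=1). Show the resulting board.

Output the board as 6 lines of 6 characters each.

Answer: .W....
..W...
..BWW.
..BB..
...B..
......

Derivation:
Place W at (0,1); scan 8 dirs for brackets.
Dir NW: edge -> no flip
Dir N: edge -> no flip
Dir NE: edge -> no flip
Dir W: first cell '.' (not opp) -> no flip
Dir E: first cell '.' (not opp) -> no flip
Dir SW: first cell '.' (not opp) -> no flip
Dir S: first cell '.' (not opp) -> no flip
Dir SE: opp run (1,2) capped by W -> flip
All flips: (1,2)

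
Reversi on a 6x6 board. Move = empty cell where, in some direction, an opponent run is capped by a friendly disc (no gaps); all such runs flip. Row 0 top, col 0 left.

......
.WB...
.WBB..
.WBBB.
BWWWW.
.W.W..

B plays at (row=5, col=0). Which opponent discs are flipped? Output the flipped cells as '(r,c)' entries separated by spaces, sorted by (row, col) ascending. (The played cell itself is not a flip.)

Answer: (4,1)

Derivation:
Dir NW: edge -> no flip
Dir N: first cell 'B' (not opp) -> no flip
Dir NE: opp run (4,1) capped by B -> flip
Dir W: edge -> no flip
Dir E: opp run (5,1), next='.' -> no flip
Dir SW: edge -> no flip
Dir S: edge -> no flip
Dir SE: edge -> no flip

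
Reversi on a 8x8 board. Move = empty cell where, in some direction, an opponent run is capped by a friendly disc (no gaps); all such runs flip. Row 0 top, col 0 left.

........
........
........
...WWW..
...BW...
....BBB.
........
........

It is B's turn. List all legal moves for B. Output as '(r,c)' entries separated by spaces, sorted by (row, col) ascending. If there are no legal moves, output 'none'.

(2,2): flips 2 -> legal
(2,3): flips 1 -> legal
(2,4): flips 2 -> legal
(2,5): flips 1 -> legal
(2,6): no bracket -> illegal
(3,2): no bracket -> illegal
(3,6): no bracket -> illegal
(4,2): no bracket -> illegal
(4,5): flips 1 -> legal
(4,6): no bracket -> illegal
(5,3): no bracket -> illegal

Answer: (2,2) (2,3) (2,4) (2,5) (4,5)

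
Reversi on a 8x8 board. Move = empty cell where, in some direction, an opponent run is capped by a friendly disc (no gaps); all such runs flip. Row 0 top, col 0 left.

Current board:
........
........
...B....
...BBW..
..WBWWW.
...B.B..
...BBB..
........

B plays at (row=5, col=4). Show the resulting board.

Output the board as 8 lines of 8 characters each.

Answer: ........
........
...B....
...BBW..
..WBBWW.
...BBB..
...BBB..
........

Derivation:
Place B at (5,4); scan 8 dirs for brackets.
Dir NW: first cell 'B' (not opp) -> no flip
Dir N: opp run (4,4) capped by B -> flip
Dir NE: opp run (4,5), next='.' -> no flip
Dir W: first cell 'B' (not opp) -> no flip
Dir E: first cell 'B' (not opp) -> no flip
Dir SW: first cell 'B' (not opp) -> no flip
Dir S: first cell 'B' (not opp) -> no flip
Dir SE: first cell 'B' (not opp) -> no flip
All flips: (4,4)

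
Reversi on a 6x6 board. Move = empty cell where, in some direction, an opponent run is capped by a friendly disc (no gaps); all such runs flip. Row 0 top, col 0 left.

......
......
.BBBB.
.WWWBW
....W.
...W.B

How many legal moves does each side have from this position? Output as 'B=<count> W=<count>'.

Answer: B=6 W=6

Derivation:
-- B to move --
(2,0): no bracket -> illegal
(2,5): no bracket -> illegal
(3,0): flips 3 -> legal
(4,0): flips 1 -> legal
(4,1): flips 2 -> legal
(4,2): flips 2 -> legal
(4,3): flips 2 -> legal
(4,5): no bracket -> illegal
(5,2): no bracket -> illegal
(5,4): flips 1 -> legal
B mobility = 6
-- W to move --
(1,0): flips 1 -> legal
(1,1): flips 2 -> legal
(1,2): flips 1 -> legal
(1,3): flips 3 -> legal
(1,4): flips 3 -> legal
(1,5): flips 1 -> legal
(2,0): no bracket -> illegal
(2,5): no bracket -> illegal
(3,0): no bracket -> illegal
(4,3): no bracket -> illegal
(4,5): no bracket -> illegal
(5,4): no bracket -> illegal
W mobility = 6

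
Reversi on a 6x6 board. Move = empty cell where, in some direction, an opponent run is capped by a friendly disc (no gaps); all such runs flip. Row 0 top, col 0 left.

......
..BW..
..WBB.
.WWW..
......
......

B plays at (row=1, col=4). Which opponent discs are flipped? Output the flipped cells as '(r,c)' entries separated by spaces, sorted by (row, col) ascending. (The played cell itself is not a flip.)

Dir NW: first cell '.' (not opp) -> no flip
Dir N: first cell '.' (not opp) -> no flip
Dir NE: first cell '.' (not opp) -> no flip
Dir W: opp run (1,3) capped by B -> flip
Dir E: first cell '.' (not opp) -> no flip
Dir SW: first cell 'B' (not opp) -> no flip
Dir S: first cell 'B' (not opp) -> no flip
Dir SE: first cell '.' (not opp) -> no flip

Answer: (1,3)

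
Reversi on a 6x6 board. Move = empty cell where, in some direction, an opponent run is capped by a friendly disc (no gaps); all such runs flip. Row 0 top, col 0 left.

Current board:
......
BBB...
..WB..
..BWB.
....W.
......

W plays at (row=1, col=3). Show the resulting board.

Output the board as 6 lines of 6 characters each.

Answer: ......
BBBW..
..WW..
..BWB.
....W.
......

Derivation:
Place W at (1,3); scan 8 dirs for brackets.
Dir NW: first cell '.' (not opp) -> no flip
Dir N: first cell '.' (not opp) -> no flip
Dir NE: first cell '.' (not opp) -> no flip
Dir W: opp run (1,2) (1,1) (1,0), next=edge -> no flip
Dir E: first cell '.' (not opp) -> no flip
Dir SW: first cell 'W' (not opp) -> no flip
Dir S: opp run (2,3) capped by W -> flip
Dir SE: first cell '.' (not opp) -> no flip
All flips: (2,3)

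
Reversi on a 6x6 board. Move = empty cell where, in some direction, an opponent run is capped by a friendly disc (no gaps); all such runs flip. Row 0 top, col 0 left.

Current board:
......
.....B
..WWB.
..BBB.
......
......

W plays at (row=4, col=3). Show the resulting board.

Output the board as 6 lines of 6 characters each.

Answer: ......
.....B
..WWB.
..BWB.
...W..
......

Derivation:
Place W at (4,3); scan 8 dirs for brackets.
Dir NW: opp run (3,2), next='.' -> no flip
Dir N: opp run (3,3) capped by W -> flip
Dir NE: opp run (3,4), next='.' -> no flip
Dir W: first cell '.' (not opp) -> no flip
Dir E: first cell '.' (not opp) -> no flip
Dir SW: first cell '.' (not opp) -> no flip
Dir S: first cell '.' (not opp) -> no flip
Dir SE: first cell '.' (not opp) -> no flip
All flips: (3,3)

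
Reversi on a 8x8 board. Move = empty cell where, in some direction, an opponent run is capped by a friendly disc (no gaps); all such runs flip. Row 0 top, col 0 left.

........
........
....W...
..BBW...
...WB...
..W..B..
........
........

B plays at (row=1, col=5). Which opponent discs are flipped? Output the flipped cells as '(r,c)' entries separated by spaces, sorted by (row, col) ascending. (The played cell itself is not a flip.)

Dir NW: first cell '.' (not opp) -> no flip
Dir N: first cell '.' (not opp) -> no flip
Dir NE: first cell '.' (not opp) -> no flip
Dir W: first cell '.' (not opp) -> no flip
Dir E: first cell '.' (not opp) -> no flip
Dir SW: opp run (2,4) capped by B -> flip
Dir S: first cell '.' (not opp) -> no flip
Dir SE: first cell '.' (not opp) -> no flip

Answer: (2,4)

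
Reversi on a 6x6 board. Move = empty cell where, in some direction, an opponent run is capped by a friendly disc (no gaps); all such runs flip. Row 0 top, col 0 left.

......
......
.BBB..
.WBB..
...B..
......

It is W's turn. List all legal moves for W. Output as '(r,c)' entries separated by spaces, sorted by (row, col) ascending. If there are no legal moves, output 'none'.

(1,0): no bracket -> illegal
(1,1): flips 1 -> legal
(1,2): no bracket -> illegal
(1,3): flips 1 -> legal
(1,4): no bracket -> illegal
(2,0): no bracket -> illegal
(2,4): no bracket -> illegal
(3,0): no bracket -> illegal
(3,4): flips 2 -> legal
(4,1): no bracket -> illegal
(4,2): no bracket -> illegal
(4,4): no bracket -> illegal
(5,2): no bracket -> illegal
(5,3): no bracket -> illegal
(5,4): no bracket -> illegal

Answer: (1,1) (1,3) (3,4)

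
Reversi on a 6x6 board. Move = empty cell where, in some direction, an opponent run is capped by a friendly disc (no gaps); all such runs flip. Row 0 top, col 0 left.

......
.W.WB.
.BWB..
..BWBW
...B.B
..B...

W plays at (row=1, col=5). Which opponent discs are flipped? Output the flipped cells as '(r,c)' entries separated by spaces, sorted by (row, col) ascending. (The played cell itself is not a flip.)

Dir NW: first cell '.' (not opp) -> no flip
Dir N: first cell '.' (not opp) -> no flip
Dir NE: edge -> no flip
Dir W: opp run (1,4) capped by W -> flip
Dir E: edge -> no flip
Dir SW: first cell '.' (not opp) -> no flip
Dir S: first cell '.' (not opp) -> no flip
Dir SE: edge -> no flip

Answer: (1,4)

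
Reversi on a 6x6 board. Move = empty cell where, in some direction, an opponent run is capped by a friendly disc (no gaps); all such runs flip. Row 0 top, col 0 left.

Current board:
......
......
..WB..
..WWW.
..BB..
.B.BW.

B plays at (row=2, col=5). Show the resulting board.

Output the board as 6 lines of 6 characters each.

Place B at (2,5); scan 8 dirs for brackets.
Dir NW: first cell '.' (not opp) -> no flip
Dir N: first cell '.' (not opp) -> no flip
Dir NE: edge -> no flip
Dir W: first cell '.' (not opp) -> no flip
Dir E: edge -> no flip
Dir SW: opp run (3,4) capped by B -> flip
Dir S: first cell '.' (not opp) -> no flip
Dir SE: edge -> no flip
All flips: (3,4)

Answer: ......
......
..WB.B
..WWB.
..BB..
.B.BW.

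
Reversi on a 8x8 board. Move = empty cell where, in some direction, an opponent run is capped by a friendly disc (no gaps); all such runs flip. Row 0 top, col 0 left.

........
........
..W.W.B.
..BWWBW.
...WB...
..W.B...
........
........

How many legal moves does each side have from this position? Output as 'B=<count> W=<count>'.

Answer: B=7 W=9

Derivation:
-- B to move --
(1,1): flips 2 -> legal
(1,2): flips 1 -> legal
(1,3): flips 1 -> legal
(1,4): flips 2 -> legal
(1,5): no bracket -> illegal
(2,1): no bracket -> illegal
(2,3): no bracket -> illegal
(2,5): no bracket -> illegal
(2,7): no bracket -> illegal
(3,1): no bracket -> illegal
(3,7): flips 1 -> legal
(4,1): no bracket -> illegal
(4,2): flips 1 -> legal
(4,5): no bracket -> illegal
(4,6): flips 1 -> legal
(4,7): no bracket -> illegal
(5,1): no bracket -> illegal
(5,3): no bracket -> illegal
(6,1): no bracket -> illegal
(6,2): no bracket -> illegal
(6,3): no bracket -> illegal
B mobility = 7
-- W to move --
(1,5): no bracket -> illegal
(1,6): flips 1 -> legal
(1,7): no bracket -> illegal
(2,1): flips 1 -> legal
(2,3): no bracket -> illegal
(2,5): no bracket -> illegal
(2,7): no bracket -> illegal
(3,1): flips 1 -> legal
(3,7): no bracket -> illegal
(4,1): no bracket -> illegal
(4,2): flips 1 -> legal
(4,5): flips 1 -> legal
(4,6): flips 1 -> legal
(5,3): no bracket -> illegal
(5,5): flips 1 -> legal
(6,3): no bracket -> illegal
(6,4): flips 2 -> legal
(6,5): flips 1 -> legal
W mobility = 9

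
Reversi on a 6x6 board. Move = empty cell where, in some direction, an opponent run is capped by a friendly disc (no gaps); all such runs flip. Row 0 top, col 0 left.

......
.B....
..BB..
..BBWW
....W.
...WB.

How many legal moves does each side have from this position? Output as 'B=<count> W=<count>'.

Answer: B=4 W=4

Derivation:
-- B to move --
(2,4): flips 2 -> legal
(2,5): no bracket -> illegal
(4,2): no bracket -> illegal
(4,3): no bracket -> illegal
(4,5): flips 1 -> legal
(5,2): flips 1 -> legal
(5,5): flips 1 -> legal
B mobility = 4
-- W to move --
(0,0): flips 3 -> legal
(0,1): no bracket -> illegal
(0,2): no bracket -> illegal
(1,0): no bracket -> illegal
(1,2): flips 1 -> legal
(1,3): no bracket -> illegal
(1,4): no bracket -> illegal
(2,0): no bracket -> illegal
(2,1): no bracket -> illegal
(2,4): no bracket -> illegal
(3,1): flips 2 -> legal
(4,1): no bracket -> illegal
(4,2): no bracket -> illegal
(4,3): no bracket -> illegal
(4,5): no bracket -> illegal
(5,5): flips 1 -> legal
W mobility = 4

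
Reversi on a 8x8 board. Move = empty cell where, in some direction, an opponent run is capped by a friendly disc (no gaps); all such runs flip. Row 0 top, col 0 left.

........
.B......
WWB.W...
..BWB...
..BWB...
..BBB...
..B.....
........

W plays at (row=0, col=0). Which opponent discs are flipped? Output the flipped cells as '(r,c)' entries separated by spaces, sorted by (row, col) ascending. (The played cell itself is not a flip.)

Answer: (1,1) (2,2)

Derivation:
Dir NW: edge -> no flip
Dir N: edge -> no flip
Dir NE: edge -> no flip
Dir W: edge -> no flip
Dir E: first cell '.' (not opp) -> no flip
Dir SW: edge -> no flip
Dir S: first cell '.' (not opp) -> no flip
Dir SE: opp run (1,1) (2,2) capped by W -> flip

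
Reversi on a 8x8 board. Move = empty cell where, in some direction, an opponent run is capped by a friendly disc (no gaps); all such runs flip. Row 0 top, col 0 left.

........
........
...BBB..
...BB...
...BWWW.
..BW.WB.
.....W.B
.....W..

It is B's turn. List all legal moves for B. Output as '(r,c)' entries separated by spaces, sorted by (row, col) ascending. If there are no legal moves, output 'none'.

Answer: (3,6) (4,7) (5,4) (6,3) (6,6) (7,4)

Derivation:
(3,5): no bracket -> illegal
(3,6): flips 1 -> legal
(3,7): no bracket -> illegal
(4,2): no bracket -> illegal
(4,7): flips 3 -> legal
(5,4): flips 3 -> legal
(5,7): no bracket -> illegal
(6,2): no bracket -> illegal
(6,3): flips 1 -> legal
(6,4): no bracket -> illegal
(6,6): flips 2 -> legal
(7,4): flips 1 -> legal
(7,6): no bracket -> illegal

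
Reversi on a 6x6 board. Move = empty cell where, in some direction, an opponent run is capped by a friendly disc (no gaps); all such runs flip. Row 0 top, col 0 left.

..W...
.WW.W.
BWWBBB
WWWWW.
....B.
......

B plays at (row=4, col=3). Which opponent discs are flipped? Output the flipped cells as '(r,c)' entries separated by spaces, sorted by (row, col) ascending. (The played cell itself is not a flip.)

Dir NW: opp run (3,2) (2,1), next='.' -> no flip
Dir N: opp run (3,3) capped by B -> flip
Dir NE: opp run (3,4) capped by B -> flip
Dir W: first cell '.' (not opp) -> no flip
Dir E: first cell 'B' (not opp) -> no flip
Dir SW: first cell '.' (not opp) -> no flip
Dir S: first cell '.' (not opp) -> no flip
Dir SE: first cell '.' (not opp) -> no flip

Answer: (3,3) (3,4)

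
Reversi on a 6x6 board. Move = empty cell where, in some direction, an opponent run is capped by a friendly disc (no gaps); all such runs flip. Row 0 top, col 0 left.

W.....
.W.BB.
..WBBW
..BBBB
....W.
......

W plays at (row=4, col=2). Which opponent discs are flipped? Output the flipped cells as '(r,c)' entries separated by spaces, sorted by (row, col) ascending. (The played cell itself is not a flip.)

Dir NW: first cell '.' (not opp) -> no flip
Dir N: opp run (3,2) capped by W -> flip
Dir NE: opp run (3,3) (2,4), next='.' -> no flip
Dir W: first cell '.' (not opp) -> no flip
Dir E: first cell '.' (not opp) -> no flip
Dir SW: first cell '.' (not opp) -> no flip
Dir S: first cell '.' (not opp) -> no flip
Dir SE: first cell '.' (not opp) -> no flip

Answer: (3,2)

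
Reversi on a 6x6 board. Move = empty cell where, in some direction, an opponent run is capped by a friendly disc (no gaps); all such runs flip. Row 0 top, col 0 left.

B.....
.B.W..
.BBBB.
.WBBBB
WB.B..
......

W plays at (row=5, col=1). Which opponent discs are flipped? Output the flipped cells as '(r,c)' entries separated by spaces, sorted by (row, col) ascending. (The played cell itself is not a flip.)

Answer: (4,1)

Derivation:
Dir NW: first cell 'W' (not opp) -> no flip
Dir N: opp run (4,1) capped by W -> flip
Dir NE: first cell '.' (not opp) -> no flip
Dir W: first cell '.' (not opp) -> no flip
Dir E: first cell '.' (not opp) -> no flip
Dir SW: edge -> no flip
Dir S: edge -> no flip
Dir SE: edge -> no flip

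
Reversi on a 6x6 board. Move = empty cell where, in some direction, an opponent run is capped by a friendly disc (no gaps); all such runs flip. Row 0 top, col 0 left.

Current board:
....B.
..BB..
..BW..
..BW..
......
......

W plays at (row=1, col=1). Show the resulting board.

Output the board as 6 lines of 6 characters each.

Answer: ....B.
.WBB..
..WW..
..BW..
......
......

Derivation:
Place W at (1,1); scan 8 dirs for brackets.
Dir NW: first cell '.' (not opp) -> no flip
Dir N: first cell '.' (not opp) -> no flip
Dir NE: first cell '.' (not opp) -> no flip
Dir W: first cell '.' (not opp) -> no flip
Dir E: opp run (1,2) (1,3), next='.' -> no flip
Dir SW: first cell '.' (not opp) -> no flip
Dir S: first cell '.' (not opp) -> no flip
Dir SE: opp run (2,2) capped by W -> flip
All flips: (2,2)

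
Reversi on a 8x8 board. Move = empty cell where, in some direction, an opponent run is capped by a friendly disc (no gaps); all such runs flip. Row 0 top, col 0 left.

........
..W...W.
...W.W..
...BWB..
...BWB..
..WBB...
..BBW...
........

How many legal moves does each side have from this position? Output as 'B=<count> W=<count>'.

-- B to move --
(0,1): flips 3 -> legal
(0,2): no bracket -> illegal
(0,3): no bracket -> illegal
(0,5): no bracket -> illegal
(0,6): no bracket -> illegal
(0,7): flips 3 -> legal
(1,1): no bracket -> illegal
(1,3): flips 1 -> legal
(1,4): no bracket -> illegal
(1,5): flips 1 -> legal
(1,7): no bracket -> illegal
(2,1): no bracket -> illegal
(2,2): no bracket -> illegal
(2,4): flips 2 -> legal
(2,6): no bracket -> illegal
(2,7): no bracket -> illegal
(3,2): no bracket -> illegal
(3,6): no bracket -> illegal
(4,1): flips 1 -> legal
(4,2): flips 1 -> legal
(5,1): flips 1 -> legal
(5,5): flips 1 -> legal
(6,1): flips 1 -> legal
(6,5): flips 1 -> legal
(7,3): no bracket -> illegal
(7,4): flips 1 -> legal
(7,5): flips 1 -> legal
B mobility = 13
-- W to move --
(2,2): flips 1 -> legal
(2,4): no bracket -> illegal
(2,6): flips 1 -> legal
(3,2): flips 1 -> legal
(3,6): flips 1 -> legal
(4,2): flips 2 -> legal
(4,6): flips 1 -> legal
(5,1): no bracket -> illegal
(5,5): flips 4 -> legal
(5,6): flips 1 -> legal
(6,1): flips 2 -> legal
(6,5): no bracket -> illegal
(7,1): flips 2 -> legal
(7,2): flips 1 -> legal
(7,3): flips 4 -> legal
(7,4): flips 1 -> legal
W mobility = 13

Answer: B=13 W=13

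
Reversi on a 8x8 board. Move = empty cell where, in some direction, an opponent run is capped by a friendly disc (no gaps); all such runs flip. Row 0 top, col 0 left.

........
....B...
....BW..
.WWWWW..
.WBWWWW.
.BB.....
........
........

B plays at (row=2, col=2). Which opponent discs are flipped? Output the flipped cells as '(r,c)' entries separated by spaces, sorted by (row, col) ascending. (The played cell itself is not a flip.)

Answer: (3,2)

Derivation:
Dir NW: first cell '.' (not opp) -> no flip
Dir N: first cell '.' (not opp) -> no flip
Dir NE: first cell '.' (not opp) -> no flip
Dir W: first cell '.' (not opp) -> no flip
Dir E: first cell '.' (not opp) -> no flip
Dir SW: opp run (3,1), next='.' -> no flip
Dir S: opp run (3,2) capped by B -> flip
Dir SE: opp run (3,3) (4,4), next='.' -> no flip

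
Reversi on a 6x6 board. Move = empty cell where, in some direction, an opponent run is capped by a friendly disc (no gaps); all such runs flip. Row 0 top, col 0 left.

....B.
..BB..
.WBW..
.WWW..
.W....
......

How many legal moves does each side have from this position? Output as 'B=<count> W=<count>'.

-- B to move --
(1,0): no bracket -> illegal
(1,1): no bracket -> illegal
(1,4): no bracket -> illegal
(2,0): flips 1 -> legal
(2,4): flips 1 -> legal
(3,0): flips 1 -> legal
(3,4): flips 1 -> legal
(4,0): flips 1 -> legal
(4,2): flips 1 -> legal
(4,3): flips 2 -> legal
(4,4): flips 1 -> legal
(5,0): no bracket -> illegal
(5,1): no bracket -> illegal
(5,2): no bracket -> illegal
B mobility = 8
-- W to move --
(0,1): flips 1 -> legal
(0,2): flips 2 -> legal
(0,3): flips 2 -> legal
(0,5): no bracket -> illegal
(1,1): flips 1 -> legal
(1,4): no bracket -> illegal
(1,5): no bracket -> illegal
(2,4): no bracket -> illegal
W mobility = 4

Answer: B=8 W=4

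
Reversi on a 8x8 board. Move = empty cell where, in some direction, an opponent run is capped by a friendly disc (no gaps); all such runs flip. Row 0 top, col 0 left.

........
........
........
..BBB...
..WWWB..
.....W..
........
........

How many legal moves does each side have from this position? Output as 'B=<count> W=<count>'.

-- B to move --
(3,1): no bracket -> illegal
(3,5): no bracket -> illegal
(4,1): flips 3 -> legal
(4,6): no bracket -> illegal
(5,1): flips 1 -> legal
(5,2): flips 2 -> legal
(5,3): flips 1 -> legal
(5,4): flips 2 -> legal
(5,6): no bracket -> illegal
(6,4): no bracket -> illegal
(6,5): flips 1 -> legal
(6,6): flips 2 -> legal
B mobility = 7
-- W to move --
(2,1): flips 1 -> legal
(2,2): flips 2 -> legal
(2,3): flips 1 -> legal
(2,4): flips 2 -> legal
(2,5): flips 1 -> legal
(3,1): no bracket -> illegal
(3,5): flips 1 -> legal
(3,6): no bracket -> illegal
(4,1): no bracket -> illegal
(4,6): flips 1 -> legal
(5,4): no bracket -> illegal
(5,6): no bracket -> illegal
W mobility = 7

Answer: B=7 W=7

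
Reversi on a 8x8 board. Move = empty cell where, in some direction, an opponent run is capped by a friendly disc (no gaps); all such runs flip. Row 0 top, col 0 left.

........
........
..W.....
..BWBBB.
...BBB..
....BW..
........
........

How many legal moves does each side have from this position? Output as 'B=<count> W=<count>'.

Answer: B=6 W=5

Derivation:
-- B to move --
(1,1): flips 2 -> legal
(1,2): flips 1 -> legal
(1,3): no bracket -> illegal
(2,1): no bracket -> illegal
(2,3): flips 1 -> legal
(2,4): no bracket -> illegal
(3,1): no bracket -> illegal
(4,2): no bracket -> illegal
(4,6): no bracket -> illegal
(5,6): flips 1 -> legal
(6,4): no bracket -> illegal
(6,5): flips 1 -> legal
(6,6): flips 1 -> legal
B mobility = 6
-- W to move --
(2,1): no bracket -> illegal
(2,3): no bracket -> illegal
(2,4): no bracket -> illegal
(2,5): flips 2 -> legal
(2,6): no bracket -> illegal
(2,7): no bracket -> illegal
(3,1): flips 1 -> legal
(3,7): flips 3 -> legal
(4,1): no bracket -> illegal
(4,2): flips 1 -> legal
(4,6): no bracket -> illegal
(4,7): no bracket -> illegal
(5,2): no bracket -> illegal
(5,3): flips 2 -> legal
(5,6): no bracket -> illegal
(6,3): no bracket -> illegal
(6,4): no bracket -> illegal
(6,5): no bracket -> illegal
W mobility = 5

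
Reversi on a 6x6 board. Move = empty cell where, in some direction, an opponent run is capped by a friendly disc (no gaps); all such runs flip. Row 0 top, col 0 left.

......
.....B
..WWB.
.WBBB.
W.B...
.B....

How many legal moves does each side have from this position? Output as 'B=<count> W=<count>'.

Answer: B=7 W=8

Derivation:
-- B to move --
(1,1): flips 1 -> legal
(1,2): flips 2 -> legal
(1,3): flips 1 -> legal
(1,4): flips 1 -> legal
(2,0): flips 1 -> legal
(2,1): flips 2 -> legal
(3,0): flips 1 -> legal
(4,1): no bracket -> illegal
(5,0): no bracket -> illegal
B mobility = 7
-- W to move --
(0,4): no bracket -> illegal
(0,5): no bracket -> illegal
(1,3): no bracket -> illegal
(1,4): no bracket -> illegal
(2,1): no bracket -> illegal
(2,5): flips 1 -> legal
(3,5): flips 3 -> legal
(4,1): flips 1 -> legal
(4,3): flips 1 -> legal
(4,4): flips 1 -> legal
(4,5): flips 1 -> legal
(5,0): no bracket -> illegal
(5,2): flips 2 -> legal
(5,3): flips 1 -> legal
W mobility = 8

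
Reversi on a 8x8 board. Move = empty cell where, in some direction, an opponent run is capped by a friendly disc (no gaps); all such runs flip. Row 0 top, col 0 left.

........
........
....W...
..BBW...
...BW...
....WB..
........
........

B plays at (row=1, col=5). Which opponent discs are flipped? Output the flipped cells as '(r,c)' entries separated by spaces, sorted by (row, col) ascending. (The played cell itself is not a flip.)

Answer: (2,4)

Derivation:
Dir NW: first cell '.' (not opp) -> no flip
Dir N: first cell '.' (not opp) -> no flip
Dir NE: first cell '.' (not opp) -> no flip
Dir W: first cell '.' (not opp) -> no flip
Dir E: first cell '.' (not opp) -> no flip
Dir SW: opp run (2,4) capped by B -> flip
Dir S: first cell '.' (not opp) -> no flip
Dir SE: first cell '.' (not opp) -> no flip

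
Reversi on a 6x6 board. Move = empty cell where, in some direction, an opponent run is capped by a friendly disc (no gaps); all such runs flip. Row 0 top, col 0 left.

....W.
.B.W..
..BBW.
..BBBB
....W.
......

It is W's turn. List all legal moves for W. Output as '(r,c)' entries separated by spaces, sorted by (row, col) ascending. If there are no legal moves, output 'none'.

(0,0): flips 3 -> legal
(0,1): no bracket -> illegal
(0,2): no bracket -> illegal
(1,0): no bracket -> illegal
(1,2): no bracket -> illegal
(1,4): no bracket -> illegal
(2,0): no bracket -> illegal
(2,1): flips 2 -> legal
(2,5): no bracket -> illegal
(3,1): flips 1 -> legal
(4,1): no bracket -> illegal
(4,2): flips 1 -> legal
(4,3): flips 2 -> legal
(4,5): no bracket -> illegal

Answer: (0,0) (2,1) (3,1) (4,2) (4,3)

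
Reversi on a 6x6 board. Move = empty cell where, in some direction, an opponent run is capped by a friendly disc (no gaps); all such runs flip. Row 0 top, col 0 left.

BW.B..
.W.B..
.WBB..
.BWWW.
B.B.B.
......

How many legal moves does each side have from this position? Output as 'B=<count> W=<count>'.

-- B to move --
(0,2): flips 1 -> legal
(1,0): no bracket -> illegal
(1,2): no bracket -> illegal
(2,0): flips 1 -> legal
(2,4): flips 2 -> legal
(2,5): no bracket -> illegal
(3,0): no bracket -> illegal
(3,5): flips 3 -> legal
(4,1): flips 1 -> legal
(4,3): flips 1 -> legal
(4,5): flips 1 -> legal
B mobility = 7
-- W to move --
(0,2): no bracket -> illegal
(0,4): no bracket -> illegal
(1,0): no bracket -> illegal
(1,2): flips 2 -> legal
(1,4): flips 1 -> legal
(2,0): no bracket -> illegal
(2,4): flips 2 -> legal
(3,0): flips 1 -> legal
(3,5): no bracket -> illegal
(4,1): flips 1 -> legal
(4,3): no bracket -> illegal
(4,5): no bracket -> illegal
(5,0): no bracket -> illegal
(5,1): flips 1 -> legal
(5,2): flips 1 -> legal
(5,3): no bracket -> illegal
(5,4): flips 1 -> legal
(5,5): flips 1 -> legal
W mobility = 9

Answer: B=7 W=9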